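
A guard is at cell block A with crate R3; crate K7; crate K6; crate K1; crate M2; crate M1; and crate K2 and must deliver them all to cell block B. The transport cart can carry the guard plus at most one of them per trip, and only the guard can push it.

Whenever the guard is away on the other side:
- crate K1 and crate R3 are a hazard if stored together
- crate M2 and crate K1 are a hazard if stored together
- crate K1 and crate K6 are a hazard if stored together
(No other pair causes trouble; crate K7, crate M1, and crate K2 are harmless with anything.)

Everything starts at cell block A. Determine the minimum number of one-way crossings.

Following every safe sequence of crossings from the start, the most of the 7 that can be at cell block B as the transport cart arrives there on crossings 1, 3, 5, 7, 9 is 1, 2, 3, 4, 5 respectively; the best ever achieved is 5 of 7.
From crossing 11 on, no configuration arises that was not already reachable earlier: only 72 distinct safe configurations (who is on which side, and where the transport cart is) can ever be reached, none of them has everyone across, and every continuation just revisits them. So no valid plan exists.

impossible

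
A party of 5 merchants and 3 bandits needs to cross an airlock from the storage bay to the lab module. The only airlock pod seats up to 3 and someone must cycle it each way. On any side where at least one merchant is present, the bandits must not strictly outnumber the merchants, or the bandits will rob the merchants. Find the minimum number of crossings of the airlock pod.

Counting alone: each trip to the lab module takes at most 3 across and each return brings at least 1 back, so after t trips out (and t−1 returns) at most 3t − (t−1) of the 8 are across; that first reaches 8 at t = 4, so at least 7 crossings are needed.
The plan below uses exactly 7 crossings, so it is optimal:
1. 2 bandits → the lab module.  (the storage bay: 5M 1B; the lab module: 0M 2B)
2. 1 bandit ← the storage bay.  (the storage bay: 5M 2B; the lab module: 0M 1B)
3. 2 merchants and 1 bandit → the lab module.  (the storage bay: 3M 1B; the lab module: 2M 2B)
4. 1 bandit ← the storage bay.  (the storage bay: 3M 2B; the lab module: 2M 1B)
5. 1 merchant and 2 bandits → the lab module.  (the storage bay: 2M 0B; the lab module: 3M 3B)
6. 1 bandit ← the storage bay.  (the storage bay: 2M 1B; the lab module: 3M 2B)
7. 2 merchants and 1 bandit → the lab module.  (the storage bay: 0M 0B; the lab module: 5M 3B)

7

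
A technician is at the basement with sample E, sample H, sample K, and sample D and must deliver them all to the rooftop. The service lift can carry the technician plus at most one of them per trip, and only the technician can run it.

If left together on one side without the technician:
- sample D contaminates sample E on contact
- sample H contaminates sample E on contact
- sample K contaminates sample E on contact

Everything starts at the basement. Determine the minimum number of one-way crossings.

Following every safe sequence of crossings from the start, the most of the 4 that can be at the rooftop as the service lift arrives there on crossings 1, 3 is 1, 2 respectively; the best ever achieved is 2 of 4.
From crossing 5 on, no configuration arises that was not already reachable earlier: only 9 distinct safe configurations (who is on which side, and where the service lift is) can ever be reached, none of them has everyone across, and every continuation just revisits them. So no valid plan exists.

impossible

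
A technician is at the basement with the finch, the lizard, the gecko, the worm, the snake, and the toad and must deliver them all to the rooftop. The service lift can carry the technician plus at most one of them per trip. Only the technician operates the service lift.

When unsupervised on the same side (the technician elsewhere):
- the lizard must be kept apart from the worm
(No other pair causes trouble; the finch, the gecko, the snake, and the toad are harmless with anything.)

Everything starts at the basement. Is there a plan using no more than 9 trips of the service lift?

No

Counting alone: the technician can take at most 1 across per trip to the rooftop, so moving all 6 needs at least 6 loaded trips out, with a return between consecutive ones — at least 11 crossings.
Since 9 < 11, 9 crossings cannot be enough. (The shortest complete plan in fact takes 11:)
1. Technician goes to the rooftop with the lizard.  [the basement: the finch, the gecko, the snake, the toad, the worm | the rooftop: the lizard]
2. Technician goes back to the basement alone.  [the basement: the finch, the gecko, the snake, the toad, the worm | the rooftop: the lizard]
3. Technician goes to the rooftop with the finch.  [the basement: the gecko, the snake, the toad, the worm | the rooftop: the finch, the lizard]
4. Technician goes back to the basement alone.  [the basement: the gecko, the snake, the toad, the worm | the rooftop: the finch, the lizard]
5. Technician goes to the rooftop with the gecko.  [the basement: the snake, the toad, the worm | the rooftop: the finch, the gecko, the lizard]
6. Technician goes back to the basement alone.  [the basement: the snake, the toad, the worm | the rooftop: the finch, the gecko, the lizard]
7. Technician goes to the rooftop with the snake.  [the basement: the toad, the worm | the rooftop: the finch, the gecko, the lizard, the snake]
8. Technician goes back to the basement alone.  [the basement: the toad, the worm | the rooftop: the finch, the gecko, the lizard, the snake]
9. Technician goes to the rooftop with the toad.  [the basement: the worm | the rooftop: the finch, the gecko, the lizard, the snake, the toad]
10. Technician goes back to the basement alone.  [the basement: the worm | the rooftop: the finch, the gecko, the lizard, the snake, the toad]
11. Technician goes to the rooftop with the worm.  [the basement: — | the rooftop: the finch, the gecko, the lizard, the snake, the toad, the worm]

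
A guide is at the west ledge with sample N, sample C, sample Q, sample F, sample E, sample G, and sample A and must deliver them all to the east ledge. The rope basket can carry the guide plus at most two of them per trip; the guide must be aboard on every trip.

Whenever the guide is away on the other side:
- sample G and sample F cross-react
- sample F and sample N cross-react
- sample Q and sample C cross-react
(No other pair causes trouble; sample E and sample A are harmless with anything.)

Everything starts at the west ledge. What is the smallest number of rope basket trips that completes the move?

Counting alone: the guide can take at most 2 across per trip to the east ledge, so moving all 7 needs at least 4 loaded trips out, with a return between consecutive ones — at least 7 crossings.
The plan below uses exactly 7 crossings, so it is optimal:
1. Guide goes to the east ledge with sample C and sample F.  [the west ledge: sample A, sample E, sample G, sample N, sample Q | the east ledge: sample C, sample F]
2. Guide goes back to the west ledge alone.  [the west ledge: sample A, sample E, sample G, sample N, sample Q | the east ledge: sample C, sample F]
3. Guide goes to the east ledge with sample E and sample N.  [the west ledge: sample A, sample G, sample Q | the east ledge: sample C, sample E, sample F, sample N]
4. Guide goes back to the west ledge with sample F.  [the west ledge: sample A, sample F, sample G, sample Q | the east ledge: sample C, sample E, sample N]
5. Guide goes to the east ledge with sample A and sample G.  [the west ledge: sample F, sample Q | the east ledge: sample A, sample C, sample E, sample G, sample N]
6. Guide goes back to the west ledge alone.  [the west ledge: sample F, sample Q | the east ledge: sample A, sample C, sample E, sample G, sample N]
7. Guide goes to the east ledge with sample F and sample Q.  [the west ledge: — | the east ledge: sample A, sample C, sample E, sample F, sample G, sample N, sample Q]

7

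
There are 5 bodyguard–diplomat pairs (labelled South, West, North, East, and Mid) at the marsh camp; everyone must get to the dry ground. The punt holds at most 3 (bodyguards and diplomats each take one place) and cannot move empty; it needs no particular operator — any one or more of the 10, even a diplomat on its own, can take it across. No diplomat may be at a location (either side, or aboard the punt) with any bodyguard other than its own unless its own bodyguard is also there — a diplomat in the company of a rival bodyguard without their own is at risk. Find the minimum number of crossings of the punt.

Counting alone: each trip to the dry ground takes at most 3 across and each return brings at least 1 back, so after t trips out (and t−1 returns) at most 3t − (t−1) of the 10 are across; that first reaches 10 at t = 5, so at least 9 crossings are needed.
The safety rule pushes this higher. Following every safe sequence of crossings, the most of the 10 that can be at the dry ground as the punt arrives there on crossing 9 is 9 — never all 10.
So no plan with fewer than 11 crossings exists, and this one achieves 11:
1. bodyguard South and diplomat South cross → the dry ground.
2. bodyguard South crosses ← the marsh camp.
3. diplomat East, diplomat North, and diplomat West cross → the dry ground.
4. diplomat South crosses ← the marsh camp.
5. bodyguard East, bodyguard North, and bodyguard West cross → the dry ground.
6. bodyguard West and diplomat West cross ← the marsh camp.
7. bodyguard Mid, bodyguard South, and bodyguard West cross → the dry ground.
8. diplomat North crosses ← the marsh camp.
9. diplomat South and diplomat West cross → the dry ground.
10. diplomat South crosses ← the marsh camp.
11. diplomat Mid, diplomat North, and diplomat South cross → the dry ground.

11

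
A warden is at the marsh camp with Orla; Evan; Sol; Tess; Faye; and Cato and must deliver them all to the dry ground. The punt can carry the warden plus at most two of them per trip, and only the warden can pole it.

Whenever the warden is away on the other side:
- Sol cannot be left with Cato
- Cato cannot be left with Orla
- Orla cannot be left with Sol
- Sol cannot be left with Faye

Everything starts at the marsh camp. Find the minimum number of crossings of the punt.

9

Counting alone: the warden can take at most 2 across per trip to the dry ground, so moving all 6 needs at least 3 loaded trips out, with a return between consecutive ones — at least 5 crossings.
The safety rule pushes this higher. Following every safe sequence of crossings, the most of the 6 that can be at the dry ground as the punt arrives there on crossings 5, 7 is 4, 5 respectively — never all 6.
So no plan with fewer than 9 crossings exists, and this one achieves 9:
1. Warden goes to the dry ground with Orla and Sol.
2. Warden goes back to the marsh camp with Orla.
3. Warden goes to the dry ground with Evan and Orla.
4. Warden goes back to the marsh camp with Orla.
5. Warden goes to the dry ground with Orla and Tess.
6. Warden goes back to the marsh camp with Orla.
7. Warden goes to the dry ground with Faye and Orla.
8. Warden goes back to the marsh camp with Sol.
9. Warden goes to the dry ground with Cato and Sol.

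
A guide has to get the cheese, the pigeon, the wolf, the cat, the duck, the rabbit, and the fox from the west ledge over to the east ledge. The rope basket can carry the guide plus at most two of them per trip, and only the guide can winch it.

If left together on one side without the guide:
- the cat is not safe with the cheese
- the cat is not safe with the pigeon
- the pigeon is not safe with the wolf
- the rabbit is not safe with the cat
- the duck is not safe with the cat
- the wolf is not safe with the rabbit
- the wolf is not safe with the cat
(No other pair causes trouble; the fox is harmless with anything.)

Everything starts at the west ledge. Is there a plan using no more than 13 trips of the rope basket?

Yes — this plan uses 11 crossings (≤ 13):
1. Guide goes to the east ledge with the cat and the wolf.  [the west ledge: the cheese, the duck, the fox, the pigeon, the rabbit | the east ledge: the cat, the wolf]
2. Guide goes back to the west ledge with the wolf.  [the west ledge: the cheese, the duck, the fox, the pigeon, the rabbit, the wolf | the east ledge: the cat]
3. Guide goes to the east ledge with the cheese and the wolf.  [the west ledge: the duck, the fox, the pigeon, the rabbit | the east ledge: the cat, the cheese, the wolf]
4. Guide goes back to the west ledge with the cat.  [the west ledge: the cat, the duck, the fox, the pigeon, the rabbit | the east ledge: the cheese, the wolf]
5. Guide goes to the east ledge with the cat and the duck.  [the west ledge: the fox, the pigeon, the rabbit | the east ledge: the cat, the cheese, the duck, the wolf]
6. Guide goes back to the west ledge with the cat.  [the west ledge: the cat, the fox, the pigeon, the rabbit | the east ledge: the cheese, the duck, the wolf]
7. Guide goes to the east ledge with the pigeon and the rabbit.  [the west ledge: the cat, the fox | the east ledge: the cheese, the duck, the pigeon, the rabbit, the wolf]
8. Guide goes back to the west ledge with the wolf.  [the west ledge: the cat, the fox, the wolf | the east ledge: the cheese, the duck, the pigeon, the rabbit]
9. Guide goes to the east ledge with the fox and the wolf.  [the west ledge: the cat | the east ledge: the cheese, the duck, the fox, the pigeon, the rabbit, the wolf]
10. Guide goes back to the west ledge with the wolf.  [the west ledge: the cat, the wolf | the east ledge: the cheese, the duck, the fox, the pigeon, the rabbit]
11. Guide goes to the east ledge with the cat and the wolf.  [the west ledge: — | the east ledge: the cat, the cheese, the duck, the fox, the pigeon, the rabbit, the wolf]

Yes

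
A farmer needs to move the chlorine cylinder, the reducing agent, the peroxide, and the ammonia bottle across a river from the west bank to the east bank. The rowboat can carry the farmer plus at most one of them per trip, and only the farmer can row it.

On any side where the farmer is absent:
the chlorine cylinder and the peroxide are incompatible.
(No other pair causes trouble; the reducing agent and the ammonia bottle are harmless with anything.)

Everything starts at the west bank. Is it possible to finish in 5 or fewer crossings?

No

Counting alone: the farmer can take at most 1 across per trip to the east bank, so moving all 4 needs at least 4 loaded trips out, with a return between consecutive ones — at least 7 crossings.
Since 5 < 7, 5 crossings cannot be enough. (The shortest complete plan in fact takes 7:)
1. Farmer goes to the east bank with the chlorine cylinder.  [the west bank: the ammonia bottle, the peroxide, the reducing agent | the east bank: the chlorine cylinder]
2. Farmer goes back to the west bank alone.  [the west bank: the ammonia bottle, the peroxide, the reducing agent | the east bank: the chlorine cylinder]
3. Farmer goes to the east bank with the reducing agent.  [the west bank: the ammonia bottle, the peroxide | the east bank: the chlorine cylinder, the reducing agent]
4. Farmer goes back to the west bank alone.  [the west bank: the ammonia bottle, the peroxide | the east bank: the chlorine cylinder, the reducing agent]
5. Farmer goes to the east bank with the ammonia bottle.  [the west bank: the peroxide | the east bank: the ammonia bottle, the chlorine cylinder, the reducing agent]
6. Farmer goes back to the west bank alone.  [the west bank: the peroxide | the east bank: the ammonia bottle, the chlorine cylinder, the reducing agent]
7. Farmer goes to the east bank with the peroxide.  [the west bank: — | the east bank: the ammonia bottle, the chlorine cylinder, the peroxide, the reducing agent]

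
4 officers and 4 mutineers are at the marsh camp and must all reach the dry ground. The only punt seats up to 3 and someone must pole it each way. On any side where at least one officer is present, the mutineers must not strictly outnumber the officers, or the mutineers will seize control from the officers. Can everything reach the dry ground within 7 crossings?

Counting alone: each trip to the dry ground takes at most 3 across and each return brings at least 1 back, so after t trips out (and t−1 returns) at most 3t − (t−1) of the 8 are across; that first reaches 8 at t = 4, so at least 7 crossings are needed.
The safety rule pushes this higher. Following every safe sequence of crossings, the most of the 8 that can be at the dry ground as the punt arrives there on crossing 7 is 7 — never all 8.
So the move cannot be finished within 7 crossings. (The shortest complete plan takes 9:)
1. 2 mutineers → the dry ground.  (the marsh camp: 4O 2M; the dry ground: 0O 2M)
2. 1 mutineer ← the marsh camp.  (the marsh camp: 4O 3M; the dry ground: 0O 1M)
3. 3 mutineers → the dry ground.  (the marsh camp: 4O 0M; the dry ground: 0O 4M)
4. 1 mutineer ← the marsh camp.  (the marsh camp: 4O 1M; the dry ground: 0O 3M)
5. 3 officers → the dry ground.  (the marsh camp: 1O 1M; the dry ground: 3O 3M)
6. 1 officer and 1 mutineer ← the marsh camp.  (the marsh camp: 2O 2M; the dry ground: 2O 2M)
7. 2 officers → the dry ground.  (the marsh camp: 0O 2M; the dry ground: 4O 2M)
8. 1 mutineer ← the marsh camp.  (the marsh camp: 0O 3M; the dry ground: 4O 1M)
9. 3 mutineers → the dry ground.  (the marsh camp: 0O 0M; the dry ground: 4O 4M)

No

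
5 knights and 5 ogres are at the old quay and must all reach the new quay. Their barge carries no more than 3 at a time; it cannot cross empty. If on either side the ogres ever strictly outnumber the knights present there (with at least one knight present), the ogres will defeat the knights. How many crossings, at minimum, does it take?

11

Counting alone: each trip to the new quay takes at most 3 across and each return brings at least 1 back, so after t trips out (and t−1 returns) at most 3t − (t−1) of the 10 are across; that first reaches 10 at t = 5, so at least 9 crossings are needed.
The safety rule pushes this higher. Following every safe sequence of crossings, the most of the 10 that can be at the new quay as the barge arrives there on crossing 9 is 9 — never all 10.
So no plan with fewer than 11 crossings exists, and this one achieves 11:
1. 2 ogres → the new quay.  (the old quay: 5K 3O; the new quay: 0K 2O)
2. 1 ogre ← the old quay.  (the old quay: 5K 4O; the new quay: 0K 1O)
3. 3 ogres → the new quay.  (the old quay: 5K 1O; the new quay: 0K 4O)
4. 1 ogre ← the old quay.  (the old quay: 5K 2O; the new quay: 0K 3O)
5. 3 knights → the new quay.  (the old quay: 2K 2O; the new quay: 3K 3O)
6. 1 knight and 1 ogre ← the old quay.  (the old quay: 3K 3O; the new quay: 2K 2O)
7. 3 knights → the new quay.  (the old quay: 0K 3O; the new quay: 5K 2O)
8. 1 ogre ← the old quay.  (the old quay: 0K 4O; the new quay: 5K 1O)
9. 2 ogres → the new quay.  (the old quay: 0K 2O; the new quay: 5K 3O)
10. 1 ogre ← the old quay.  (the old quay: 0K 3O; the new quay: 5K 2O)
11. 3 ogres → the new quay.  (the old quay: 0K 0O; the new quay: 5K 5O)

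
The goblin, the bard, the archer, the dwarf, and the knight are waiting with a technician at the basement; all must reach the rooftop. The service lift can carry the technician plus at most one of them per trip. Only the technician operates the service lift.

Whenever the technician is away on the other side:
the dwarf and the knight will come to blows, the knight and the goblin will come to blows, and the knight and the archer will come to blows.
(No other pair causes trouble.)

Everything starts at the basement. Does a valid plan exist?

Following every safe sequence of crossings from the start, the most of the 5 that can be at the rooftop as the service lift arrives there on crossings 1, 3, 5 is 1, 2, 3 respectively; the best ever achieved is 3 of 5.
From crossing 7 on, no configuration arises that was not already reachable earlier: only 18 distinct safe configurations (who is on which side, and where the service lift is) can ever be reached, none of them has everyone across, and every continuation just revisits them. So no valid plan exists.

No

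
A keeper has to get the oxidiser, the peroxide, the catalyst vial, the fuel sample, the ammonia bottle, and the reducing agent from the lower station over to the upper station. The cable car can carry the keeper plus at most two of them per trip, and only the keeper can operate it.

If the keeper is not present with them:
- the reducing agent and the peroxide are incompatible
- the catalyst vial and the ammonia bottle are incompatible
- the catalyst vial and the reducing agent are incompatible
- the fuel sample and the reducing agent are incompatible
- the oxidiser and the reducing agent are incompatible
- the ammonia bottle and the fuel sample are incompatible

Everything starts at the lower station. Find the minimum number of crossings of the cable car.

7

Counting alone: the keeper can take at most 2 across per trip to the upper station, so moving all 6 needs at least 3 loaded trips out, with a return between consecutive ones — at least 5 crossings.
The safety rule pushes this higher. Following every safe sequence of crossings, the most of the 6 that can be at the upper station as the cable car arrives there on crossing 5 is 5 — never all 6.
So no plan with fewer than 7 crossings exists, and this one achieves 7:
1. Keeper goes to the upper station with the ammonia bottle and the reducing agent.
2. Keeper goes back to the lower station alone.
3. Keeper goes to the upper station with the oxidiser and the peroxide.
4. Keeper goes back to the lower station with the reducing agent.
5. Keeper goes to the upper station with the catalyst vial and the fuel sample.
6. Keeper goes back to the lower station with the ammonia bottle.
7. Keeper goes to the upper station with the ammonia bottle and the reducing agent.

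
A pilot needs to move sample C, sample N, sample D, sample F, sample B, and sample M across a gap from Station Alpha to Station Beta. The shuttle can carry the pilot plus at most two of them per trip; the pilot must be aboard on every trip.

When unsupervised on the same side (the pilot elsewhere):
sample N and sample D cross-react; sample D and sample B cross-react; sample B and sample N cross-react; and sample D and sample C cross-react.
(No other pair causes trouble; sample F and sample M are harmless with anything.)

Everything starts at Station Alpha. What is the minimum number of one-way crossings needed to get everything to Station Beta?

Counting alone: the pilot can take at most 2 across per trip to Station Beta, so moving all 6 needs at least 3 loaded trips out, with a return between consecutive ones — at least 5 crossings.
The safety rule pushes this higher. Following every safe sequence of crossings, the most of the 6 that can be at Station Beta as the shuttle arrives there on crossings 5, 7 is 4, 5 respectively — never all 6.
So no plan with fewer than 9 crossings exists, and this one achieves 9:
1. Pilot goes to Station Beta with sample D and sample N.  [Station Alpha: sample B, sample C, sample F, sample M | Station Beta: sample D, sample N]
2. Pilot goes back to Station Alpha with sample N.  [Station Alpha: sample B, sample C, sample F, sample M, sample N | Station Beta: sample D]
3. Pilot goes to Station Beta with sample C and sample N.  [Station Alpha: sample B, sample F, sample M | Station Beta: sample C, sample D, sample N]
4. Pilot goes back to Station Alpha with sample D.  [Station Alpha: sample B, sample D, sample F, sample M | Station Beta: sample C, sample N]
5. Pilot goes to Station Beta with sample D and sample F.  [Station Alpha: sample B, sample M | Station Beta: sample C, sample D, sample F, sample N]
6. Pilot goes back to Station Alpha with sample D.  [Station Alpha: sample B, sample D, sample M | Station Beta: sample C, sample F, sample N]
7. Pilot goes to Station Beta with sample D and sample M.  [Station Alpha: sample B | Station Beta: sample C, sample D, sample F, sample M, sample N]
8. Pilot goes back to Station Alpha with sample D.  [Station Alpha: sample B, sample D | Station Beta: sample C, sample F, sample M, sample N]
9. Pilot goes to Station Beta with sample B and sample D.  [Station Alpha: — | Station Beta: sample B, sample C, sample D, sample F, sample M, sample N]

9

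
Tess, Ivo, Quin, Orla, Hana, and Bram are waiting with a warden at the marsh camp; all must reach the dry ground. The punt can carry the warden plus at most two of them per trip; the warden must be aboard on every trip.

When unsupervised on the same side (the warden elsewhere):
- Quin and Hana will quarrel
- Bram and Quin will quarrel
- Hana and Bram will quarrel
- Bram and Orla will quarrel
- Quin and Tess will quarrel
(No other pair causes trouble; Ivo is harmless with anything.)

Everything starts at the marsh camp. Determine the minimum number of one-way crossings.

9

Counting alone: the warden can take at most 2 across per trip to the dry ground, so moving all 6 needs at least 3 loaded trips out, with a return between consecutive ones — at least 5 crossings.
The safety rule pushes this higher. Following every safe sequence of crossings, the most of the 6 that can be at the dry ground as the punt arrives there on crossings 5, 7 is 4, 5 respectively — never all 6.
So no plan with fewer than 9 crossings exists, and this one achieves 9:
1. Warden goes to the dry ground with Bram and Quin.  [the marsh camp: Hana, Ivo, Orla, Tess | the dry ground: Bram, Quin]
2. Warden goes back to the marsh camp with Quin.  [the marsh camp: Hana, Ivo, Orla, Quin, Tess | the dry ground: Bram]
3. Warden goes to the dry ground with Quin and Tess.  [the marsh camp: Hana, Ivo, Orla | the dry ground: Bram, Quin, Tess]
4. Warden goes back to the marsh camp with Quin.  [the marsh camp: Hana, Ivo, Orla, Quin | the dry ground: Bram, Tess]
5. Warden goes to the dry ground with Ivo and Quin.  [the marsh camp: Hana, Orla | the dry ground: Bram, Ivo, Quin, Tess]
6. Warden goes back to the marsh camp with Quin.  [the marsh camp: Hana, Orla, Quin | the dry ground: Bram, Ivo, Tess]
7. Warden goes to the dry ground with Hana and Orla.  [the marsh camp: Quin | the dry ground: Bram, Hana, Ivo, Orla, Tess]
8. Warden goes back to the marsh camp with Bram.  [the marsh camp: Bram, Quin | the dry ground: Hana, Ivo, Orla, Tess]
9. Warden goes to the dry ground with Bram and Quin.  [the marsh camp: — | the dry ground: Bram, Hana, Ivo, Orla, Quin, Tess]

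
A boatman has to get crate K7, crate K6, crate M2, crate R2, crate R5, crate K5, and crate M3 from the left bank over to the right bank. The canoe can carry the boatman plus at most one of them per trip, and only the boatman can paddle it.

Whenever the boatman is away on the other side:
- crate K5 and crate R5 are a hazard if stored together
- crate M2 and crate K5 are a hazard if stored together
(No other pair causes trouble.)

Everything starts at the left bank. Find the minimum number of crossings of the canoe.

15

Counting alone: the boatman can take at most 1 across per trip to the right bank, so moving all 7 needs at least 7 loaded trips out, with a return between consecutive ones — at least 13 crossings.
The safety rule pushes this higher. Following every safe sequence of crossings, the most of the 7 that can be at the right bank as the canoe arrives there on crossing 13 is 6 — never all 7.
So no plan with fewer than 15 crossings exists, and this one achieves 15:
1. Boatman goes to the right bank with crate K5.  [the left bank: crate K6, crate K7, crate M2, crate M3, crate R2, crate R5 | the right bank: crate K5]
2. Boatman goes back to the left bank alone.  [the left bank: crate K6, crate K7, crate M2, crate M3, crate R2, crate R5 | the right bank: crate K5]
3. Boatman goes to the right bank with crate K7.  [the left bank: crate K6, crate M2, crate M3, crate R2, crate R5 | the right bank: crate K5, crate K7]
4. Boatman goes back to the left bank alone.  [the left bank: crate K6, crate M2, crate M3, crate R2, crate R5 | the right bank: crate K5, crate K7]
5. Boatman goes to the right bank with crate K6.  [the left bank: crate M2, crate M3, crate R2, crate R5 | the right bank: crate K5, crate K6, crate K7]
6. Boatman goes back to the left bank alone.  [the left bank: crate M2, crate M3, crate R2, crate R5 | the right bank: crate K5, crate K6, crate K7]
7. Boatman goes to the right bank with crate M2.  [the left bank: crate M3, crate R2, crate R5 | the right bank: crate K5, crate K6, crate K7, crate M2]
8. Boatman goes back to the left bank with crate K5.  [the left bank: crate K5, crate M3, crate R2, crate R5 | the right bank: crate K6, crate K7, crate M2]
9. Boatman goes to the right bank with crate R5.  [the left bank: crate K5, crate M3, crate R2 | the right bank: crate K6, crate K7, crate M2, crate R5]
10. Boatman goes back to the left bank alone.  [the left bank: crate K5, crate M3, crate R2 | the right bank: crate K6, crate K7, crate M2, crate R5]
11. Boatman goes to the right bank with crate R2.  [the left bank: crate K5, crate M3 | the right bank: crate K6, crate K7, crate M2, crate R2, crate R5]
12. Boatman goes back to the left bank alone.  [the left bank: crate K5, crate M3 | the right bank: crate K6, crate K7, crate M2, crate R2, crate R5]
13. Boatman goes to the right bank with crate M3.  [the left bank: crate K5 | the right bank: crate K6, crate K7, crate M2, crate M3, crate R2, crate R5]
14. Boatman goes back to the left bank alone.  [the left bank: crate K5 | the right bank: crate K6, crate K7, crate M2, crate M3, crate R2, crate R5]
15. Boatman goes to the right bank with crate K5.  [the left bank: — | the right bank: crate K5, crate K6, crate K7, crate M2, crate M3, crate R2, crate R5]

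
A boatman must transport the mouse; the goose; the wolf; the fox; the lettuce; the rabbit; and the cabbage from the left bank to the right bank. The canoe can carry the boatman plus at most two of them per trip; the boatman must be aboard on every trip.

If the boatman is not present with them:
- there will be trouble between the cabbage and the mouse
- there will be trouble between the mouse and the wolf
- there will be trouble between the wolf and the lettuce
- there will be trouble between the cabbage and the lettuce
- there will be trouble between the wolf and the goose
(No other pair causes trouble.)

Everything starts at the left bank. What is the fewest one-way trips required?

9

Counting alone: the boatman can take at most 2 across per trip to the right bank, so moving all 7 needs at least 4 loaded trips out, with a return between consecutive ones — at least 7 crossings.
The safety rule pushes this higher. Following every safe sequence of crossings, the most of the 7 that can be at the right bank as the canoe arrives there on crossing 7 is 6 — never all 7.
So no plan with fewer than 9 crossings exists, and this one achieves 9:
1. Boatman goes to the right bank with the cabbage and the wolf.  [the left bank: the fox, the goose, the lettuce, the mouse, the rabbit | the right bank: the cabbage, the wolf]
2. Boatman goes back to the left bank alone.  [the left bank: the fox, the goose, the lettuce, the mouse, the rabbit | the right bank: the cabbage, the wolf]
3. Boatman goes to the right bank with the mouse.  [the left bank: the fox, the goose, the lettuce, the rabbit | the right bank: the cabbage, the mouse, the wolf]
4. Boatman goes back to the left bank with the cabbage and the wolf.  [the left bank: the cabbage, the fox, the goose, the lettuce, the rabbit, the wolf | the right bank: the mouse]
5. Boatman goes to the right bank with the goose and the lettuce.  [the left bank: the cabbage, the fox, the rabbit, the wolf | the right bank: the goose, the lettuce, the mouse]
6. Boatman goes back to the left bank alone.  [the left bank: the cabbage, the fox, the rabbit, the wolf | the right bank: the goose, the lettuce, the mouse]
7. Boatman goes to the right bank with the fox and the rabbit.  [the left bank: the cabbage, the wolf | the right bank: the fox, the goose, the lettuce, the mouse, the rabbit]
8. Boatman goes back to the left bank alone.  [the left bank: the cabbage, the wolf | the right bank: the fox, the goose, the lettuce, the mouse, the rabbit]
9. Boatman goes to the right bank with the cabbage and the wolf.  [the left bank: — | the right bank: the cabbage, the fox, the goose, the lettuce, the mouse, the rabbit, the wolf]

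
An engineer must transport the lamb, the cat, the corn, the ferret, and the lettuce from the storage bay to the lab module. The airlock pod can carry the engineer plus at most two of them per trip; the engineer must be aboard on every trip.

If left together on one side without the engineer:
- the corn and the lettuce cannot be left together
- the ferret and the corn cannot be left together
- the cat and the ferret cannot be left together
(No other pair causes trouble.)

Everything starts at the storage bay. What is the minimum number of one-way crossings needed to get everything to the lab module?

Counting alone: the engineer can take at most 2 across per trip to the lab module, so moving all 5 needs at least 3 loaded trips out, with a return between consecutive ones — at least 5 crossings.
The plan below uses exactly 5 crossings, so it is optimal:
1. Engineer goes to the lab module with the cat and the corn.  [the storage bay: the ferret, the lamb, the lettuce | the lab module: the cat, the corn]
2. Engineer goes back to the storage bay alone.  [the storage bay: the ferret, the lamb, the lettuce | the lab module: the cat, the corn]
3. Engineer goes to the lab module with the lamb.  [the storage bay: the ferret, the lettuce | the lab module: the cat, the corn, the lamb]
4. Engineer goes back to the storage bay alone.  [the storage bay: the ferret, the lettuce | the lab module: the cat, the corn, the lamb]
5. Engineer goes to the lab module with the ferret and the lettuce.  [the storage bay: — | the lab module: the cat, the corn, the ferret, the lamb, the lettuce]

5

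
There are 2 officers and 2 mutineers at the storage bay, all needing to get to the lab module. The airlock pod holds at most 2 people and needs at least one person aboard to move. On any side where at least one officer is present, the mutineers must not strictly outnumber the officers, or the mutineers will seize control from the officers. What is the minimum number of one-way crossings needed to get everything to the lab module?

5

Counting alone: each trip to the lab module takes at most 2 across and each return brings at least 1 back, so after t trips out (and t−1 returns) at most 2t − (t−1) of the 4 are across; that first reaches 4 at t = 3, so at least 5 crossings are needed.
The plan below uses exactly 5 crossings, so it is optimal:
1. 2 mutineers → the lab module.  (the storage bay: 2O 0M; the lab module: 0O 2M)
2. 1 mutineer ← the storage bay.  (the storage bay: 2O 1M; the lab module: 0O 1M)
3. 2 officers → the lab module.  (the storage bay: 0O 1M; the lab module: 2O 1M)
4. 1 mutineer ← the storage bay.  (the storage bay: 0O 2M; the lab module: 2O 0M)
5. 2 mutineers → the lab module.  (the storage bay: 0O 0M; the lab module: 2O 2M)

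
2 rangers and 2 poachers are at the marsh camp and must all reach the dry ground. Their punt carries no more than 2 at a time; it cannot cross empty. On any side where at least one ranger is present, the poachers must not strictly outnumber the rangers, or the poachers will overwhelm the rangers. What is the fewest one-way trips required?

5

Counting alone: each trip to the dry ground takes at most 2 across and each return brings at least 1 back, so after t trips out (and t−1 returns) at most 2t − (t−1) of the 4 are across; that first reaches 4 at t = 3, so at least 5 crossings are needed.
The plan below uses exactly 5 crossings, so it is optimal:
1. 2 poachers → the dry ground.  (the marsh camp: 2R 0P; the dry ground: 0R 2P)
2. 1 poacher ← the marsh camp.  (the marsh camp: 2R 1P; the dry ground: 0R 1P)
3. 2 rangers → the dry ground.  (the marsh camp: 0R 1P; the dry ground: 2R 1P)
4. 1 poacher ← the marsh camp.  (the marsh camp: 0R 2P; the dry ground: 2R 0P)
5. 2 poachers → the dry ground.  (the marsh camp: 0R 0P; the dry ground: 2R 2P)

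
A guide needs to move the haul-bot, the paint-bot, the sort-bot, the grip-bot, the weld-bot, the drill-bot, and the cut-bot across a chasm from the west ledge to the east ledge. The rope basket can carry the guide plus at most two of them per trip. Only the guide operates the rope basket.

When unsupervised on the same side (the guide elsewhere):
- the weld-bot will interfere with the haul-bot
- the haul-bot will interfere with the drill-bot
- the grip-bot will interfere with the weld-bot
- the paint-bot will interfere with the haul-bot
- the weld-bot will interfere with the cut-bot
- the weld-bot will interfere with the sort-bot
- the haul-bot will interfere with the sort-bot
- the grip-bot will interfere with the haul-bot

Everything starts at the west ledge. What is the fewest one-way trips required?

11

Counting alone: the guide can take at most 2 across per trip to the east ledge, so moving all 7 needs at least 4 loaded trips out, with a return between consecutive ones — at least 7 crossings.
The safety rule pushes this higher. Following every safe sequence of crossings, the most of the 7 that can be at the east ledge as the rope basket arrives there on crossings 7, 9 is 5, 6 respectively — never all 7.
So no plan with fewer than 11 crossings exists, and this one achieves 11:
1. Guide goes to the east ledge with the haul-bot and the weld-bot.
2. Guide goes back to the west ledge with the haul-bot.
3. Guide goes to the east ledge with the haul-bot and the paint-bot.
4. Guide goes back to the west ledge with the haul-bot.
5. Guide goes to the east ledge with the drill-bot and the haul-bot.
6. Guide goes back to the west ledge with the haul-bot.
7. Guide goes to the east ledge with the grip-bot and the sort-bot.
8. Guide goes back to the west ledge with the weld-bot.
9. Guide goes to the east ledge with the cut-bot and the haul-bot.
10. Guide goes back to the west ledge with the haul-bot.
11. Guide goes to the east ledge with the haul-bot and the weld-bot.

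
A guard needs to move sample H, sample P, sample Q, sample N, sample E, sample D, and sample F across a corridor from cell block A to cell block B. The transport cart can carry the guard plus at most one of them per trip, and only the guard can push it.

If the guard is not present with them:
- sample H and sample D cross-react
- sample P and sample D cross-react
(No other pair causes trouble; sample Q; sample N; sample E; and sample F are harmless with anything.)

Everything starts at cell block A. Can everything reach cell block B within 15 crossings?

Yes

Yes — this plan uses 15 crossings (≤ 15):
1. Guard goes to cell block B with sample D.  [cell block A: sample E, sample F, sample H, sample N, sample P, sample Q | cell block B: sample D]
2. Guard goes back to cell block A alone.  [cell block A: sample E, sample F, sample H, sample N, sample P, sample Q | cell block B: sample D]
3. Guard goes to cell block B with sample H.  [cell block A: sample E, sample F, sample N, sample P, sample Q | cell block B: sample D, sample H]
4. Guard goes back to cell block A with sample D.  [cell block A: sample D, sample E, sample F, sample N, sample P, sample Q | cell block B: sample H]
5. Guard goes to cell block B with sample P.  [cell block A: sample D, sample E, sample F, sample N, sample Q | cell block B: sample H, sample P]
6. Guard goes back to cell block A alone.  [cell block A: sample D, sample E, sample F, sample N, sample Q | cell block B: sample H, sample P]
7. Guard goes to cell block B with sample Q.  [cell block A: sample D, sample E, sample F, sample N | cell block B: sample H, sample P, sample Q]
8. Guard goes back to cell block A alone.  [cell block A: sample D, sample E, sample F, sample N | cell block B: sample H, sample P, sample Q]
9. Guard goes to cell block B with sample N.  [cell block A: sample D, sample E, sample F | cell block B: sample H, sample N, sample P, sample Q]
10. Guard goes back to cell block A alone.  [cell block A: sample D, sample E, sample F | cell block B: sample H, sample N, sample P, sample Q]
11. Guard goes to cell block B with sample E.  [cell block A: sample D, sample F | cell block B: sample E, sample H, sample N, sample P, sample Q]
12. Guard goes back to cell block A alone.  [cell block A: sample D, sample F | cell block B: sample E, sample H, sample N, sample P, sample Q]
13. Guard goes to cell block B with sample F.  [cell block A: sample D | cell block B: sample E, sample F, sample H, sample N, sample P, sample Q]
14. Guard goes back to cell block A alone.  [cell block A: sample D | cell block B: sample E, sample F, sample H, sample N, sample P, sample Q]
15. Guard goes to cell block B with sample D.  [cell block A: — | cell block B: sample D, sample E, sample F, sample H, sample N, sample P, sample Q]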